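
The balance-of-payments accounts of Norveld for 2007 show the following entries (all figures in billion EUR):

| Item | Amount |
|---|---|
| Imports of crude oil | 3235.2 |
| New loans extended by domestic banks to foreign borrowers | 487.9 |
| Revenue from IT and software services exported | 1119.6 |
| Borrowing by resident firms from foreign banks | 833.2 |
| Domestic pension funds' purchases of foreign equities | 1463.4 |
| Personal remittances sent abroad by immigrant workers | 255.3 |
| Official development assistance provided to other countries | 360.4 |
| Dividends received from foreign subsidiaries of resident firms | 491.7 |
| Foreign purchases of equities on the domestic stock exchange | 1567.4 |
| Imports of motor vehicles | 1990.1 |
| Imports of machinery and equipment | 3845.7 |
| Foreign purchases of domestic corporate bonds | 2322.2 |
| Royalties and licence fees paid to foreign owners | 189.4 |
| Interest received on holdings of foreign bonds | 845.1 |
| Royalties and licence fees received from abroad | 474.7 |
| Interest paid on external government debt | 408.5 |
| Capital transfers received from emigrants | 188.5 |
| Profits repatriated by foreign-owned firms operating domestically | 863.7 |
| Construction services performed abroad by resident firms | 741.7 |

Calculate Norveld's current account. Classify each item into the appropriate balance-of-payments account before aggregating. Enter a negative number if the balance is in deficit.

Goods: -3845.7 - 3235.2 - 1990.1 = -9071.0
Services: 474.7 + 741.7 - 189.4 + 1119.6 = 2146.6
Primary income: 491.7 - 408.5 - 863.7 + 845.1 = 64.6
Secondary income: -360.4 - 255.3 = -615.7
Current account = (-9071.0) + 2146.6 + 64.6 + (-615.7) = -7475.5
(Excluded from the current account — financial account: new loans extended by domestic banks to foreign borrowers 487.9, borrowing by resident firms from foreign banks 833.2, domestic pension funds' purchases of foreign equities 1463.4, foreign purchases of equities on the domestic stock exchange 1567.4, foreign purchases of domestic corporate bonds 2322.2; capital account: capital transfers received from emigrants 188.5.)

-7475.5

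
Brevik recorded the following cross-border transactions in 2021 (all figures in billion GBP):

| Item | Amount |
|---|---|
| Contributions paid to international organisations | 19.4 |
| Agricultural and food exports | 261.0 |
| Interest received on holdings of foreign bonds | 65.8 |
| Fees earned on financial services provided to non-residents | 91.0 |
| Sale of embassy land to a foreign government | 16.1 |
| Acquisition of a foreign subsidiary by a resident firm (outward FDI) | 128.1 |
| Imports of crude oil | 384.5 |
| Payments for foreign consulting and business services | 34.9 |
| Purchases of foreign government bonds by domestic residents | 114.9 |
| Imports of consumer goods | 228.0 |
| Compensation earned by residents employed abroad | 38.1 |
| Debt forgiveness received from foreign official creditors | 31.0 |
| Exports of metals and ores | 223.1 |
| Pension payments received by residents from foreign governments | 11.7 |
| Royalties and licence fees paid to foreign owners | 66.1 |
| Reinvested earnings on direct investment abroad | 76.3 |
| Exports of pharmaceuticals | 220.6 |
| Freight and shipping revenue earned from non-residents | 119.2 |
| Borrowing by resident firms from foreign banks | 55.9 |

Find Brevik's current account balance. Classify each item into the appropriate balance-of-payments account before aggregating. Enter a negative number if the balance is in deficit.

373.9

Goods: 220.6 - 228.0 - 384.5 + 261.0 + 223.1 = 92.2
Services: -66.1 - 34.9 + 91.0 + 119.2 = 109.2
Primary income: 76.3 + 65.8 + 38.1 = 180.2
Secondary income: -19.4 + 11.7 = -7.7
Current account = 92.2 + 109.2 + 180.2 + (-7.7) = 373.9
(Excluded from the current account — capital account: sale of embassy land to a foreign government 16.1, debt forgiveness received from foreign official creditors 31.0; financial account: acquisition of a foreign subsidiary by a resident firm (outward FDI) 128.1, purchases of foreign government bonds by domestic residents 114.9, borrowing by resident firms from foreign banks 55.9.)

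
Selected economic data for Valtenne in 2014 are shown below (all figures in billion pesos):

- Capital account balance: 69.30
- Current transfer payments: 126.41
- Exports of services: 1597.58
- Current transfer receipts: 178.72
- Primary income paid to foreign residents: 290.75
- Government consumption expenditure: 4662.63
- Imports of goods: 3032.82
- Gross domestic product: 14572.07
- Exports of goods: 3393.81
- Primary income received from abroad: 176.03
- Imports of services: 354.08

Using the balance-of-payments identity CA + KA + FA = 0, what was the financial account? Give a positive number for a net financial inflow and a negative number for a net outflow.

Goods balance = 3393.81 - 3032.82 = 360.99
Services balance = 1597.58 - 354.08 = 1243.50
Trade balance (goods + services) = 360.99 + 1243.50 = 1604.49
Net primary income = 176.03 - 290.75 = -114.72
Net secondary income = 178.72 - 126.41 = 52.31
Current account = 1604.49 + (-114.72) + 52.31 = 1542.08
Financial account = -(1542.08 + 69.30) = -1611.38

-1611.38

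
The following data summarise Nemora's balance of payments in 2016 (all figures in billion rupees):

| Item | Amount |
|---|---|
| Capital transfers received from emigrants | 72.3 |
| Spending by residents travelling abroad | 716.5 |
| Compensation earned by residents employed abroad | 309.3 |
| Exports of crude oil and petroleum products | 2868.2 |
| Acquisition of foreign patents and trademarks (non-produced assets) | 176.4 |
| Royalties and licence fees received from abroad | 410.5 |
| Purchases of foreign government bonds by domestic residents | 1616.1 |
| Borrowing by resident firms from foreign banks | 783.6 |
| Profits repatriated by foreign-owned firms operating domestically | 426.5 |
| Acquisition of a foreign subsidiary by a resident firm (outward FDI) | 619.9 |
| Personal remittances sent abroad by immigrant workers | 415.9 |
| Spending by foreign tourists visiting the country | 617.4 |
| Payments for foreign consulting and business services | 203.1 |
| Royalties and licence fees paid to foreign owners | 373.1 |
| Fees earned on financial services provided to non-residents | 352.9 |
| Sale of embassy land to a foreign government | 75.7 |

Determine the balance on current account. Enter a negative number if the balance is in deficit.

Goods: 2868.2
Services: -716.5 + 410.5 - 373.1 + 352.9 + 617.4 - 203.1 = 88.1
Primary income: 309.3 - 426.5 = -117.2
Secondary income: -415.9
Current account = 2868.2 + 88.1 + (-117.2) + (-415.9) = 2423.2
(Excluded from the current account — capital account: capital transfers received from emigrants 72.3, acquisition of foreign patents and trademarks (non-produced assets) 176.4, sale of embassy land to a foreign government 75.7; financial account: purchases of foreign government bonds by domestic residents 1616.1, borrowing by resident firms from foreign banks 783.6, acquisition of a foreign subsidiary by a resident firm (outward FDI) 619.9.)

2423.2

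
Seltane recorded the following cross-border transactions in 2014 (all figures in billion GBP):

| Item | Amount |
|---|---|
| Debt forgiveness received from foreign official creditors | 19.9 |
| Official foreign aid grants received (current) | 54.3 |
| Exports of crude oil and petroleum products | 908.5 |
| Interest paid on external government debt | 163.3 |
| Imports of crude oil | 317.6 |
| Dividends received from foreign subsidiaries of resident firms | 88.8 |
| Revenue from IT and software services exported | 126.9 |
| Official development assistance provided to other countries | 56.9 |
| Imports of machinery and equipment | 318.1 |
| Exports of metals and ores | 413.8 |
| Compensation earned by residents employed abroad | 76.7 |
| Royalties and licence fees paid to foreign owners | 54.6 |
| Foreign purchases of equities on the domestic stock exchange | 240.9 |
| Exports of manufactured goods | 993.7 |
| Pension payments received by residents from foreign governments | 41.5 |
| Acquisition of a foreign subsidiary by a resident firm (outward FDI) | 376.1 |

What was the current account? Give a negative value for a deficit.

Goods: -318.1 - 317.6 + 993.7 + 413.8 + 908.5 = 1680.3
Services: -54.6 + 126.9 = 72.3
Primary income: 76.7 + 88.8 - 163.3 = 2.2
Secondary income: -56.9 + 54.3 + 41.5 = 38.9
Current account = 1680.3 + 72.3 + 2.2 + 38.9 = 1793.7
(Excluded from the current account — capital account: debt forgiveness received from foreign official creditors 19.9; financial account: foreign purchases of equities on the domestic stock exchange 240.9, acquisition of a foreign subsidiary by a resident firm (outward FDI) 376.1.)

1793.7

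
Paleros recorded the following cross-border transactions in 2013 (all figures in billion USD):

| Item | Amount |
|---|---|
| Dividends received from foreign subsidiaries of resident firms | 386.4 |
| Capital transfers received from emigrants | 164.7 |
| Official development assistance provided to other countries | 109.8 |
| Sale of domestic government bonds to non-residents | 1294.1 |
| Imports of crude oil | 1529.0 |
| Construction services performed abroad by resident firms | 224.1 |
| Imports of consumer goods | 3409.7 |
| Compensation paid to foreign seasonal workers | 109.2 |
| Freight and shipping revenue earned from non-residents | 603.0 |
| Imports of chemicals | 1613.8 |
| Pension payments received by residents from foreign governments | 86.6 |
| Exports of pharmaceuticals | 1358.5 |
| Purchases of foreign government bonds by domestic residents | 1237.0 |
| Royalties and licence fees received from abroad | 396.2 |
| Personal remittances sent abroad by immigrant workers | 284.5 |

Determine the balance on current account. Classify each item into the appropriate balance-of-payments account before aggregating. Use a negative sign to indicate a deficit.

-4001.2

Goods: -3409.7 + 1358.5 - 1613.8 - 1529.0 = -5194.0
Services: 224.1 + 603.0 + 396.2 = 1223.3
Primary income: -109.2 + 386.4 = 277.2
Secondary income: 86.6 - 284.5 - 109.8 = -307.7
Current account = (-5194.0) + 1223.3 + 277.2 + (-307.7) = -4001.2
(Excluded from the current account — capital account: capital transfers received from emigrants 164.7; financial account: sale of domestic government bonds to non-residents 1294.1, purchases of foreign government bonds by domestic residents 1237.0.)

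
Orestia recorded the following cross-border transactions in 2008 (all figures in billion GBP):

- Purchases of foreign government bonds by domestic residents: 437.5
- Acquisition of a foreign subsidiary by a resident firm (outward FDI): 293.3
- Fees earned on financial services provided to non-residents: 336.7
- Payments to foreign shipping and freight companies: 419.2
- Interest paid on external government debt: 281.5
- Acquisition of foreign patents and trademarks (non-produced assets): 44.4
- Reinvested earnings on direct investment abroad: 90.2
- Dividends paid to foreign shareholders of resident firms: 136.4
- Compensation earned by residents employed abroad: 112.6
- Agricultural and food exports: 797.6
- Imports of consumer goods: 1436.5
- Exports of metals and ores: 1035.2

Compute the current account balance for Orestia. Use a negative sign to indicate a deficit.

98.7

Goods: 1035.2 + 797.6 - 1436.5 = 396.3
Services: 336.7 - 419.2 = -82.5
Primary income: -281.5 + 90.2 - 136.4 + 112.6 = -215.1
Current account = 396.3 + (-82.5) + (-215.1) = 98.7
(Excluded from the current account — financial account: purchases of foreign government bonds by domestic residents 437.5, acquisition of a foreign subsidiary by a resident firm (outward FDI) 293.3; capital account: acquisition of foreign patents and trademarks (non-produced assets) 44.4.)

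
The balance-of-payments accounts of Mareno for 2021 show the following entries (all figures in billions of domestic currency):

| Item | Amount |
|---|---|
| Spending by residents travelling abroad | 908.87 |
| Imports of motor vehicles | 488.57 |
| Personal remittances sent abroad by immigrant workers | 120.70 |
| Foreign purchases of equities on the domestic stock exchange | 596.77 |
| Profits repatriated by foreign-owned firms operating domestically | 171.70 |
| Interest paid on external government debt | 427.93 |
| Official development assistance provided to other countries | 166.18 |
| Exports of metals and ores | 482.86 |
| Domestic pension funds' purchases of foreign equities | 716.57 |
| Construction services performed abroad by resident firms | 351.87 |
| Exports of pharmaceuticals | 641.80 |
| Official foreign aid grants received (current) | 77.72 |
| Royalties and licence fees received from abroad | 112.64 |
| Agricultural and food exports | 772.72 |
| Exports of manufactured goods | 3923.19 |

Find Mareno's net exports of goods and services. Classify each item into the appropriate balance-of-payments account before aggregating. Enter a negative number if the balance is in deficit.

Goods: 482.86 + 641.80 + 3923.19 + 772.72 - 488.57 = 5332.00
Services: -908.87 + 351.87 + 112.64 = -444.36
Trade balance = 5332.00 + (-444.36) = 4887.64
(Excluded from the trade balance — secondary income: personal remittances sent abroad by immigrant workers 120.70, official development assistance provided to other countries 166.18, official foreign aid grants received (current) 77.72; financial account: foreign purchases of equities on the domestic stock exchange 596.77, domestic pension funds' purchases of foreign equities 716.57; primary income: profits repatriated by foreign-owned firms operating domestically 171.70, interest paid on external government debt 427.93.)

4887.64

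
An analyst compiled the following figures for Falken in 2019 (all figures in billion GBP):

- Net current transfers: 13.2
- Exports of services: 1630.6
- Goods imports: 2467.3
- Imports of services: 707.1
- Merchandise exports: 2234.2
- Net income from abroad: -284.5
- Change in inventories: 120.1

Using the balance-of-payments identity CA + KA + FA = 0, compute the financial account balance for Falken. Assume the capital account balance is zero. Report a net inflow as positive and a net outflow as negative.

Goods balance = 2234.2 - 2467.3 = -233.1
Services balance = 1630.6 - 707.1 = 923.5
Trade balance (goods + services) = -233.1 + 923.5 = 690.4
Net primary income = -284.5
Net secondary income = 13.2
Current account = 690.4 + (-284.5) + 13.2 = 419.1
Financial account = -(419.1) = -419.1

-419.1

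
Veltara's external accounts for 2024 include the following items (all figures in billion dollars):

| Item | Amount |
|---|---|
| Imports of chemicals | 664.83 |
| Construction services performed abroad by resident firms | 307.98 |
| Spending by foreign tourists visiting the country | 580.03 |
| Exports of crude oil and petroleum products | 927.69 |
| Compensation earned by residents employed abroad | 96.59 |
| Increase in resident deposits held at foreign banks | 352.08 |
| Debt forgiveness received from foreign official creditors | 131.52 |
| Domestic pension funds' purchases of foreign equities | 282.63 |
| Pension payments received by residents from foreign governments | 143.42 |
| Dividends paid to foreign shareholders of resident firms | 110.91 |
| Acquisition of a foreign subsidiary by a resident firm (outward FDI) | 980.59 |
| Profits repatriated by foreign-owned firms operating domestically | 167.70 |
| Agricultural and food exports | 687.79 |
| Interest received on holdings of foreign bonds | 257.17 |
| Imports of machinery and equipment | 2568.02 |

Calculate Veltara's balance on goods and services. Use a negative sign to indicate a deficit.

-729.36

Goods: 927.69 + 687.79 - 2568.02 - 664.83 = -1617.37
Services: 580.03 + 307.98 = 888.01
Trade balance = -1617.37 + 888.01 = -729.36
(Excluded from the trade balance — primary income: compensation earned by residents employed abroad 96.59, dividends paid to foreign shareholders of resident firms 110.91, profits repatriated by foreign-owned firms operating domestically 167.70, interest received on holdings of foreign bonds 257.17; financial account: increase in resident deposits held at foreign banks 352.08, domestic pension funds' purchases of foreign equities 282.63, acquisition of a foreign subsidiary by a resident firm (outward FDI) 980.59; capital account: debt forgiveness received from foreign official creditors 131.52; secondary income: pension payments received by residents from foreign governments 143.42.)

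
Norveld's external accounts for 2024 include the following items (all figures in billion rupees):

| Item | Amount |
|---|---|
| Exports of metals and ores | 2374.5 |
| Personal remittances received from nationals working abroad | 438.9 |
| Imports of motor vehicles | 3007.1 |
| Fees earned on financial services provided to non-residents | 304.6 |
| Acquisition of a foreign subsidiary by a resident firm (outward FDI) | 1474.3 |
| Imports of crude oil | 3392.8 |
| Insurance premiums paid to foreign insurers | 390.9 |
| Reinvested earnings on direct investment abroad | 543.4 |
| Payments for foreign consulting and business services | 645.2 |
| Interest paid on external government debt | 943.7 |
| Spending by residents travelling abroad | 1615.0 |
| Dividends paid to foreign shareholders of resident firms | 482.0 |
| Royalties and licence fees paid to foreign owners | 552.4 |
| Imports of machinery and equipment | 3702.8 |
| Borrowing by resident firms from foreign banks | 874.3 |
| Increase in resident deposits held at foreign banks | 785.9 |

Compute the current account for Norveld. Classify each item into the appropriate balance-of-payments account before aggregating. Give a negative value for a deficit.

Goods: -3702.8 - 3392.8 - 3007.1 + 2374.5 = -7728.2
Services: -1615.0 + 304.6 - 645.2 - 390.9 - 552.4 = -2898.9
Primary income: -943.7 - 482.0 + 543.4 = -882.3
Secondary income: 438.9
Current account = (-7728.2) + (-2898.9) + (-882.3) + 438.9 = -11070.5
(Excluded from the current account — financial account: acquisition of a foreign subsidiary by a resident firm (outward FDI) 1474.3, borrowing by resident firms from foreign banks 874.3, increase in resident deposits held at foreign banks 785.9.)

-11070.5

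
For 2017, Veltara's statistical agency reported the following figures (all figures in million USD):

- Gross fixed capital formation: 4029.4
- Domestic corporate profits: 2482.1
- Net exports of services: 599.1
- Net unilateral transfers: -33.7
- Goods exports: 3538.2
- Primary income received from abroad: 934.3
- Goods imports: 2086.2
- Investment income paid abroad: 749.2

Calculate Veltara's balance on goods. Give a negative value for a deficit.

1452.0

Goods balance = 3538.2 - 2086.2 = 1452.0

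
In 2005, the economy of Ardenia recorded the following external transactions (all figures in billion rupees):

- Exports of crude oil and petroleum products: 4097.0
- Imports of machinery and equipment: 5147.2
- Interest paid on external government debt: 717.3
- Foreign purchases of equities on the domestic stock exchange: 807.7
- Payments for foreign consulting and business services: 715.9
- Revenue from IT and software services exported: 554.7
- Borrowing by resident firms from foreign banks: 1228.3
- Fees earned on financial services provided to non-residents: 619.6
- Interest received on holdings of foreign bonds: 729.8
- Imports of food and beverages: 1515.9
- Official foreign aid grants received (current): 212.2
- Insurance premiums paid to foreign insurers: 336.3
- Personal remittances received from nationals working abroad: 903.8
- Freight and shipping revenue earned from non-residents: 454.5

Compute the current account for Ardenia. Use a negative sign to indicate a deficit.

Goods: -5147.2 + 4097.0 - 1515.9 = -2566.1
Services: 619.6 - 715.9 + 554.7 + 454.5 - 336.3 = 576.6
Primary income: -717.3 + 729.8 = 12.5
Secondary income: 903.8 + 212.2 = 1116.0
Current account = (-2566.1) + 576.6 + 12.5 + 1116.0 = -861.0
(Excluded from the current account — financial account: foreign purchases of equities on the domestic stock exchange 807.7, borrowing by resident firms from foreign banks 1228.3.)

-861.0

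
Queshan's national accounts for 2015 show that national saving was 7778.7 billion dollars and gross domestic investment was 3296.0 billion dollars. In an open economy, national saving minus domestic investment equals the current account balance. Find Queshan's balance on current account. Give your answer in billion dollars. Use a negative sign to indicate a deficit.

S - I = CA (net lending to the rest of the world).
CA = S - I = 7778.7 - 3296.0 = 4482.7

4482.7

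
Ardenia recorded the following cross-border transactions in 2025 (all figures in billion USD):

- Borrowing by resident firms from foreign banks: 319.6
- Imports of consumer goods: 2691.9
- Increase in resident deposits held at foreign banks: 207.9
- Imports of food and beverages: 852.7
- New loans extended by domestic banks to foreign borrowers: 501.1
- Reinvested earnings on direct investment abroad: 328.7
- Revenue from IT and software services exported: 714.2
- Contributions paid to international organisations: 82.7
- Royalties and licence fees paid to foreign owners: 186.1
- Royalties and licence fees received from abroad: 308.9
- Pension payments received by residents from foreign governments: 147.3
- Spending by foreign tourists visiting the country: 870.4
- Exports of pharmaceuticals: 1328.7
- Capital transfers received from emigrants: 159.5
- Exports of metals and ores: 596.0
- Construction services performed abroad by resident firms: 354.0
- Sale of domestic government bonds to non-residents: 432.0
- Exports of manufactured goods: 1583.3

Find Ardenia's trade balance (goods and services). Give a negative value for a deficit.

2024.8

Goods: 1328.7 - 852.7 + 596.0 - 2691.9 + 1583.3 = -36.6
Services: 714.2 + 354.0 + 870.4 + 308.9 - 186.1 = 2061.4
Trade balance = -36.6 + 2061.4 = 2024.8
(Excluded from the trade balance — financial account: borrowing by resident firms from foreign banks 319.6, increase in resident deposits held at foreign banks 207.9, new loans extended by domestic banks to foreign borrowers 501.1, sale of domestic government bonds to non-residents 432.0; primary income: reinvested earnings on direct investment abroad 328.7; secondary income: contributions paid to international organisations 82.7, pension payments received by residents from foreign governments 147.3; capital account: capital transfers received from emigrants 159.5.)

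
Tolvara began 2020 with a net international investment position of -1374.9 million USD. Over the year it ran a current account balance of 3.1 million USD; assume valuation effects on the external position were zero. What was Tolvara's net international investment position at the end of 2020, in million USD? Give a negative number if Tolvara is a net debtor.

With no valuation effects, change in NIIP = current account = 3.1
End-of-year NIIP = -1374.9 + 3.1 = -1371.8

-1371.8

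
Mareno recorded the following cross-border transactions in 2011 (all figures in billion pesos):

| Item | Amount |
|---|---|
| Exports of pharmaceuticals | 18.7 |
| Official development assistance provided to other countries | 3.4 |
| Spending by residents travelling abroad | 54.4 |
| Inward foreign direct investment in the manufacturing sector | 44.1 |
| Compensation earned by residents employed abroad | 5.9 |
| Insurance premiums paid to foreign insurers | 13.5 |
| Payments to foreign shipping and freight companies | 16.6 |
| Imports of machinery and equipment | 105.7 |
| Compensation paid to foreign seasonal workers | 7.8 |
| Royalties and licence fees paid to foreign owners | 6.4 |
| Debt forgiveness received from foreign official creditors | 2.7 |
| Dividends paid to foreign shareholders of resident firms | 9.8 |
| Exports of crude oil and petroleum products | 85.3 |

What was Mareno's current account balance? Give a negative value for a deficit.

Goods: 18.7 - 105.7 + 85.3 = -1.7
Services: -6.4 - 13.5 - 16.6 - 54.4 = -90.9
Primary income: 5.9 - 9.8 - 7.8 = -11.7
Secondary income: -3.4
Current account = (-1.7) + (-90.9) + (-11.7) + (-3.4) = -107.7
(Excluded from the current account — financial account: inward foreign direct investment in the manufacturing sector 44.1; capital account: debt forgiveness received from foreign official creditors 2.7.)

-107.7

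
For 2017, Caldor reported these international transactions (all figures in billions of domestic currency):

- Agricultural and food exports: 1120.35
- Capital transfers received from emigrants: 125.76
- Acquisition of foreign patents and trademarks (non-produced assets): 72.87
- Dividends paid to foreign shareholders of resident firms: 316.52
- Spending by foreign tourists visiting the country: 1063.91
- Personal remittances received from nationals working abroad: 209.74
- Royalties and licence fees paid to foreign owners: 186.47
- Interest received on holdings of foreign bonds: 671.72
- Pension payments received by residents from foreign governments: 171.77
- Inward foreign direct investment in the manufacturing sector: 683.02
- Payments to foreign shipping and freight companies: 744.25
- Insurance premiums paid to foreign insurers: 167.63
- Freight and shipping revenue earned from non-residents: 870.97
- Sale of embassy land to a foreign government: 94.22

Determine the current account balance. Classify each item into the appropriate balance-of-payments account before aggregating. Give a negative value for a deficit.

2693.59

Goods: 1120.35
Services: 870.97 + 1063.91 - 744.25 - 186.47 - 167.63 = 836.53
Primary income: 671.72 - 316.52 = 355.20
Secondary income: 209.74 + 171.77 = 381.51
Current account = 1120.35 + 836.53 + 355.20 + 381.51 = 2693.59
(Excluded from the current account — capital account: capital transfers received from emigrants 125.76, acquisition of foreign patents and trademarks (non-produced assets) 72.87, sale of embassy land to a foreign government 94.22; financial account: inward foreign direct investment in the manufacturing sector 683.02.)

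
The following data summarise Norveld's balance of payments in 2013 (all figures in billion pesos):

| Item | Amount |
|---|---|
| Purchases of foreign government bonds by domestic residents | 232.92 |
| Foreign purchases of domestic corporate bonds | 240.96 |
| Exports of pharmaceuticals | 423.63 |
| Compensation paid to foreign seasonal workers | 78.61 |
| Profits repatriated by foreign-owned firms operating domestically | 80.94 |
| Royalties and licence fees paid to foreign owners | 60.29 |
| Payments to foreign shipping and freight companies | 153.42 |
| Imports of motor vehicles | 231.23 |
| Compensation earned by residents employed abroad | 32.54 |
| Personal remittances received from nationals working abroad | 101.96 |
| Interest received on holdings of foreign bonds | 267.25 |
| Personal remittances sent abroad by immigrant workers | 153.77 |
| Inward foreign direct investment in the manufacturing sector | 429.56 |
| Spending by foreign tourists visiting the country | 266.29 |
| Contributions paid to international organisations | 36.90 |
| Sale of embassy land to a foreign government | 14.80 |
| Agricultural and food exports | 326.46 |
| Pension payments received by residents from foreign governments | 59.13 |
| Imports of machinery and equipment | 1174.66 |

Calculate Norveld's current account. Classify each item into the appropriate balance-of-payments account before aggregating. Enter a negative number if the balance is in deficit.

-492.56

Goods: 326.46 + 423.63 - 231.23 - 1174.66 = -655.80
Services: -153.42 - 60.29 + 266.29 = 52.58
Primary income: -80.94 + 267.25 - 78.61 + 32.54 = 140.24
Secondary income: 101.96 + 59.13 - 36.90 - 153.77 = -29.58
Current account = (-655.80) + 52.58 + 140.24 + (-29.58) = -492.56
(Excluded from the current account — financial account: purchases of foreign government bonds by domestic residents 232.92, foreign purchases of domestic corporate bonds 240.96, inward foreign direct investment in the manufacturing sector 429.56; capital account: sale of embassy land to a foreign government 14.80.)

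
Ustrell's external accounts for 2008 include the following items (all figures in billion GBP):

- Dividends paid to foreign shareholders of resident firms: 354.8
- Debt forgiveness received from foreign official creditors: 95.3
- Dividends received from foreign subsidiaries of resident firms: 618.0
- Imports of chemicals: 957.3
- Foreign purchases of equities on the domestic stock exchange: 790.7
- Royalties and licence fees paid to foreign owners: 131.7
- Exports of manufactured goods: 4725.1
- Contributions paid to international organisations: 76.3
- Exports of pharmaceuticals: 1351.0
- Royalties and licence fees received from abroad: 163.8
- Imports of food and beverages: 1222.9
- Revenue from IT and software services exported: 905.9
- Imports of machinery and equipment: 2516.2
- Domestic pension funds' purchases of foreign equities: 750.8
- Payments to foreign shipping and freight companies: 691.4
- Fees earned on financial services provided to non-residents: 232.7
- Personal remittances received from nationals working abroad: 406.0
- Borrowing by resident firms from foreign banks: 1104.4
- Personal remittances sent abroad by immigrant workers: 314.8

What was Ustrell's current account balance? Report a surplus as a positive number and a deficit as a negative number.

Goods: -1222.9 + 1351.0 - 957.3 + 4725.1 - 2516.2 = 1379.7
Services: 232.7 - 691.4 + 163.8 - 131.7 + 905.9 = 479.3
Primary income: 618.0 - 354.8 = 263.2
Secondary income: 406.0 - 314.8 - 76.3 = 14.9
Current account = 1379.7 + 479.3 + 263.2 + 14.9 = 2137.1
(Excluded from the current account — capital account: debt forgiveness received from foreign official creditors 95.3; financial account: foreign purchases of equities on the domestic stock exchange 790.7, domestic pension funds' purchases of foreign equities 750.8, borrowing by resident firms from foreign banks 1104.4.)

2137.1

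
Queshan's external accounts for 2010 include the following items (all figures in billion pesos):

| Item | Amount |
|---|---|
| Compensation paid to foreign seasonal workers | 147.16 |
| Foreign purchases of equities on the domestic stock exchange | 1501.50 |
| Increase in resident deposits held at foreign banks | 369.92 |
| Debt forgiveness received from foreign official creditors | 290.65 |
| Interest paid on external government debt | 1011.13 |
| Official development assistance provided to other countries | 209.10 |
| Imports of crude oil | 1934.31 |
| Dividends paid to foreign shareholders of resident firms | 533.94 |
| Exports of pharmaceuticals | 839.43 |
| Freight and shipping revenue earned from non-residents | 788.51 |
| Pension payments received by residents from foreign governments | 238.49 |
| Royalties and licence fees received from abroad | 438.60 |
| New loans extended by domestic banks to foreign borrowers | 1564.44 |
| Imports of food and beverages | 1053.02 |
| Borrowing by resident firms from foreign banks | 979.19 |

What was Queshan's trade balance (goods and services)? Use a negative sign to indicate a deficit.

-920.79

Goods: -1053.02 - 1934.31 + 839.43 = -2147.90
Services: 788.51 + 438.60 = 1227.11
Trade balance = -2147.90 + 1227.11 = -920.79
(Excluded from the trade balance — primary income: compensation paid to foreign seasonal workers 147.16, interest paid on external government debt 1011.13, dividends paid to foreign shareholders of resident firms 533.94; financial account: foreign purchases of equities on the domestic stock exchange 1501.50, increase in resident deposits held at foreign banks 369.92, new loans extended by domestic banks to foreign borrowers 1564.44, borrowing by resident firms from foreign banks 979.19; capital account: debt forgiveness received from foreign official creditors 290.65; secondary income: official development assistance provided to other countries 209.10, pension payments received by residents from foreign governments 238.49.)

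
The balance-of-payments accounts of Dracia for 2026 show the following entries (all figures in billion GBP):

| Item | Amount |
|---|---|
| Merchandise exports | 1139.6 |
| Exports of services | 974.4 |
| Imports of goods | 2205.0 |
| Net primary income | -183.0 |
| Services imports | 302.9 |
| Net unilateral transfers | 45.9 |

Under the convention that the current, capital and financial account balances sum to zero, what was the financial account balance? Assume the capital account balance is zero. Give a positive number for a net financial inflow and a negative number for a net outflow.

Goods balance = 1139.6 - 2205.0 = -1065.4
Services balance = 974.4 - 302.9 = 671.5
Trade balance (goods + services) = -1065.4 + 671.5 = -393.9
Net primary income = -183.0
Net secondary income = 45.9
Current account = -393.9 + (-183.0) + 45.9 = -531.0
Financial account = -(-531.0) = 531.0

531.0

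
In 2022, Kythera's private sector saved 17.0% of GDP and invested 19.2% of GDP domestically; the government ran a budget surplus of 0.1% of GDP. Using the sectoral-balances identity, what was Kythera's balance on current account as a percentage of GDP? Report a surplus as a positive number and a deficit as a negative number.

By the sectoral-balances identity, CA = (S_private - I) + (T - G).
Private balance = 17.0 - 19.2 = -2.2
Government balance (T - G) = 0.1
CA = -2.2 + 0.1 = -2.1

-2.1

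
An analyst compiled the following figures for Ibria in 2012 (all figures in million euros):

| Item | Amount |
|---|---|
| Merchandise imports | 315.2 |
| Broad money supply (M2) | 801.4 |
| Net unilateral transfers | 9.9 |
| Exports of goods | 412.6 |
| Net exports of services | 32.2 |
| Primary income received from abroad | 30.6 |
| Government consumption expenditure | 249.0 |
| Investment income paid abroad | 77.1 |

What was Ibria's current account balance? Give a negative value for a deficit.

93.0

Goods balance = 412.6 - 315.2 = 97.4
Services balance = 32.2
Trade balance (goods + services) = 97.4 + 32.2 = 129.6
Net primary income = 30.6 - 77.1 = -46.5
Net secondary income = 9.9
Current account = 129.6 + (-46.5) + 9.9 = 93.0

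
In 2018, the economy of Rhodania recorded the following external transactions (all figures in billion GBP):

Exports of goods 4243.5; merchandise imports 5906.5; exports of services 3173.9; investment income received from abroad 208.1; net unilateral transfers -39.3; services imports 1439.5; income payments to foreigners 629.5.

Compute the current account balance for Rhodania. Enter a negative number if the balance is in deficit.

-389.3

Goods balance = 4243.5 - 5906.5 = -1663.0
Services balance = 3173.9 - 1439.5 = 1734.4
Trade balance (goods + services) = -1663.0 + 1734.4 = 71.4
Net primary income = 208.1 - 629.5 = -421.4
Net secondary income = -39.3
Current account = 71.4 + (-421.4) + (-39.3) = -389.3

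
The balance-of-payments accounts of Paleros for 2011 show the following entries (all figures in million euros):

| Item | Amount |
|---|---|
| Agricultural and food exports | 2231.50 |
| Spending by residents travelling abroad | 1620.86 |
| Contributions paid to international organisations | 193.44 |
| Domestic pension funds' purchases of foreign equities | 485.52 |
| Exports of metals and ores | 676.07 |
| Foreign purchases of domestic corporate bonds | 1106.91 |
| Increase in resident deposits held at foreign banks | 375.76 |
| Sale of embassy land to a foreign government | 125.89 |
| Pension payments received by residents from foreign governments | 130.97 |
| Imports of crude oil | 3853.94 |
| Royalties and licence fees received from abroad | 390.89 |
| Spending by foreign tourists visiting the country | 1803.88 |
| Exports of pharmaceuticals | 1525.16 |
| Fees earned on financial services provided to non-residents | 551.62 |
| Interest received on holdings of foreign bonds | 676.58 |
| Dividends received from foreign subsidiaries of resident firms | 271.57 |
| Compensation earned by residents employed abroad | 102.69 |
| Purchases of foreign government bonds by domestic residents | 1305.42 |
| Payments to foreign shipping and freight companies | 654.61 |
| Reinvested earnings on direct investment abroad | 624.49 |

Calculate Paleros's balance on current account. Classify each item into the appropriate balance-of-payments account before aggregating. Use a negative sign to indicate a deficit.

Goods: 1525.16 + 676.07 - 3853.94 + 2231.50 = 578.79
Services: 1803.88 + 551.62 + 390.89 - 654.61 - 1620.86 = 470.92
Primary income: 624.49 + 271.57 + 102.69 + 676.58 = 1675.33
Secondary income: 130.97 - 193.44 = -62.47
Current account = 578.79 + 470.92 + 1675.33 + (-62.47) = 2662.57
(Excluded from the current account — financial account: domestic pension funds' purchases of foreign equities 485.52, foreign purchases of domestic corporate bonds 1106.91, increase in resident deposits held at foreign banks 375.76, purchases of foreign government bonds by domestic residents 1305.42; capital account: sale of embassy land to a foreign government 125.89.)

2662.57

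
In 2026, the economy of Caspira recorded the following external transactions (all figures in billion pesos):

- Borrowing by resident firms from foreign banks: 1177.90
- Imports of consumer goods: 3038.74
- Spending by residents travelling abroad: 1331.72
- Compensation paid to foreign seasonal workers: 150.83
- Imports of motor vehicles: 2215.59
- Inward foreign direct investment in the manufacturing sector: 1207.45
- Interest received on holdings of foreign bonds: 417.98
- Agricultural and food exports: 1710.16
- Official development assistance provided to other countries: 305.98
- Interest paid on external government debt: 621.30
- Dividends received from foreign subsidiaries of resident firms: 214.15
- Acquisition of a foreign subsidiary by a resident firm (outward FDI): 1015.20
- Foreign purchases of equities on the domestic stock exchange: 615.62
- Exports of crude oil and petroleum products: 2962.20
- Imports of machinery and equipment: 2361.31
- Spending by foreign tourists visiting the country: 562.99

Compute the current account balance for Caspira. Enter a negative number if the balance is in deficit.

Goods: -2361.31 + 2962.20 - 2215.59 + 1710.16 - 3038.74 = -2943.28
Services: 562.99 - 1331.72 = -768.73
Primary income: -150.83 + 417.98 - 621.30 + 214.15 = -140.00
Secondary income: -305.98
Current account = (-2943.28) + (-768.73) + (-140.00) + (-305.98) = -4157.99
(Excluded from the current account — financial account: borrowing by resident firms from foreign banks 1177.90, inward foreign direct investment in the manufacturing sector 1207.45, acquisition of a foreign subsidiary by a resident firm (outward FDI) 1015.20, foreign purchases of equities on the domestic stock exchange 615.62.)

-4157.99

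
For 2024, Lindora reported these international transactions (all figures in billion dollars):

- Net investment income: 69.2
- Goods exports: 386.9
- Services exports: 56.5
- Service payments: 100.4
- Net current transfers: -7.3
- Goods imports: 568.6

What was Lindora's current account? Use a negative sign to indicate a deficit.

Goods balance = 386.9 - 568.6 = -181.7
Services balance = 56.5 - 100.4 = -43.9
Trade balance (goods + services) = -181.7 + (-43.9) = -225.6
Net primary income = 69.2
Net secondary income = -7.3
Current account = -225.6 + 69.2 + (-7.3) = -163.7

-163.7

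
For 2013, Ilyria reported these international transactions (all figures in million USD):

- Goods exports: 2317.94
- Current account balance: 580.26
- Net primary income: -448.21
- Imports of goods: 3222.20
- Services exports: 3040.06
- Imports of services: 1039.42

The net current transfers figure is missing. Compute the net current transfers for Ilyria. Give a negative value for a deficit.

Current account = goods balance + services balance + net primary income + net secondary income
Sum of the known components = 648.17
Net current transfers = CA - (known components) = 580.26 - 648.17 = -67.91

-67.91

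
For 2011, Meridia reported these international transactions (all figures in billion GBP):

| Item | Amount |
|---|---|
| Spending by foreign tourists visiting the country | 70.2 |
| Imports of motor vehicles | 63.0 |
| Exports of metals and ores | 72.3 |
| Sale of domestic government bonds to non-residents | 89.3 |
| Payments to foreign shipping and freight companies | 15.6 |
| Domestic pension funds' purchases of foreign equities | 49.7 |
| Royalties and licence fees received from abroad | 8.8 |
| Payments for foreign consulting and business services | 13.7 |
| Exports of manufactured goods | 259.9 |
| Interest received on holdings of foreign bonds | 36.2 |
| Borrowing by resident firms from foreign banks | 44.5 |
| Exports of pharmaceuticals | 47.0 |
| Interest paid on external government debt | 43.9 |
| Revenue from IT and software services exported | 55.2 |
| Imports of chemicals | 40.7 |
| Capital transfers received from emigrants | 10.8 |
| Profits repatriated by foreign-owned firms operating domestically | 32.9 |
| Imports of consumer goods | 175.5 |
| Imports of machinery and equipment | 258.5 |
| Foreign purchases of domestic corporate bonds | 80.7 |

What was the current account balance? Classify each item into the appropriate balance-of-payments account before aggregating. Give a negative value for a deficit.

Goods: 47.0 - 175.5 - 40.7 + 72.3 + 259.9 - 258.5 - 63.0 = -158.5
Services: 70.2 - 13.7 - 15.6 + 55.2 + 8.8 = 104.9
Primary income: -43.9 - 32.9 + 36.2 = -40.6
Current account = (-158.5) + 104.9 + (-40.6) = -94.2
(Excluded from the current account — financial account: sale of domestic government bonds to non-residents 89.3, domestic pension funds' purchases of foreign equities 49.7, borrowing by resident firms from foreign banks 44.5, foreign purchases of domestic corporate bonds 80.7; capital account: capital transfers received from emigrants 10.8.)

-94.2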